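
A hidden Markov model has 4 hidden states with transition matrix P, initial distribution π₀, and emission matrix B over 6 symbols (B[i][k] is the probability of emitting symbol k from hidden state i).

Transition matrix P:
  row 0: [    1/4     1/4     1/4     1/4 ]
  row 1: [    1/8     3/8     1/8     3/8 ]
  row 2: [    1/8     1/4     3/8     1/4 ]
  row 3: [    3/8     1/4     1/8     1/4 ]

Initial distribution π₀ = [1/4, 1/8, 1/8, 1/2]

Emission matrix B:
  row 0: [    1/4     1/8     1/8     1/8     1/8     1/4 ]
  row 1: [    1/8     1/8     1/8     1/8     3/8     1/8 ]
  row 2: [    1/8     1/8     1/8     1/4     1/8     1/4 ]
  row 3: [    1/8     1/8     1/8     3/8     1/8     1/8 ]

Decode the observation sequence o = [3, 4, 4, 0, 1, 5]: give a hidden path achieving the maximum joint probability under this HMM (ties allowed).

path = [3, 1, 1, 1, 3, 0]

t=0: δ = [3.125e-02, 1.562e-02, 3.125e-02, 1.875e-01]  (obs o_0=3)
t=1: δ = [8.789e-03, 1.758e-02, 2.930e-03, 5.859e-03]  ψ = [3, 3, 3, 3]  (obs o_1=4)
t=2: δ = [2.747e-04, 2.472e-03, 2.747e-04, 8.240e-04]  ψ = [0, 1, 0, 1]  (obs o_2=4)
t=3: δ = [7.725e-05, 1.159e-04, 3.862e-05, 1.159e-04]  ψ = [1, 1, 1, 1]  (obs o_3=0)
t=4: δ = [5.431e-06, 5.431e-06, 2.414e-06, 5.431e-06]  ψ = [3, 1, 0, 1]  (obs o_4=1)
t=5: δ = [5.092e-07, 2.546e-07, 3.395e-07, 2.546e-07]  ψ = [3, 1, 0, 1]  (obs o_5=5)
backtrack: best end state = 0; path = [3, 1, 1, 1, 3, 0]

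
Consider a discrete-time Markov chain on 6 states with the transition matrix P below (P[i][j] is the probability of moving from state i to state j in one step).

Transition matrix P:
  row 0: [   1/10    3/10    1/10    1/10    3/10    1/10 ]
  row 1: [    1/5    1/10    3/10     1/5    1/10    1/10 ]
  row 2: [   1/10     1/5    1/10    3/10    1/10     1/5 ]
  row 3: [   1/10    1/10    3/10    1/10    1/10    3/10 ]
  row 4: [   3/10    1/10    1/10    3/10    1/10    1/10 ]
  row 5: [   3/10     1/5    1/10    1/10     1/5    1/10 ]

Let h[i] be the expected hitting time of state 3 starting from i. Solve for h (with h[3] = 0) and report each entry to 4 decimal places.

h = [5.4176, 4.9606, 4.5580, 0.0000, 4.5908, 5.5460]

First-step conditioning: h[3] = 0; for i ≠ 3, h[i] = 1 + Σ_k P[i][k]·h[k].
  h[0] = 1 + 1/10·h[0] + 3/10·h[1] + 1/10·h[2] + 3/10·h[4] + 1/10·h[5]
  h[1] = 1 + 1/5·h[0] + 1/10·h[1] + 3/10·h[2] + 1/10·h[4] + 1/10·h[5]
  h[2] = 1 + 1/10·h[0] + 1/5·h[1] + 1/10·h[2] + 1/10·h[4] + 1/5·h[5]
  h[4] = 1 + 3/10·h[0] + 1/10·h[1] + 1/10·h[2] + 1/10·h[4] + 1/10·h[5]
  h[5] = 1 + 3/10·h[0] + 1/5·h[1] + 1/10·h[2] + 1/5·h[4] + 1/10·h[5]
Solving the 5×5 linear system over states ≠ 3 gives exactly h = [70900/13087, 64920/13087, 59650/13087, 0, 60080/13087, 72580/13087] (h[3] = 0 is the target).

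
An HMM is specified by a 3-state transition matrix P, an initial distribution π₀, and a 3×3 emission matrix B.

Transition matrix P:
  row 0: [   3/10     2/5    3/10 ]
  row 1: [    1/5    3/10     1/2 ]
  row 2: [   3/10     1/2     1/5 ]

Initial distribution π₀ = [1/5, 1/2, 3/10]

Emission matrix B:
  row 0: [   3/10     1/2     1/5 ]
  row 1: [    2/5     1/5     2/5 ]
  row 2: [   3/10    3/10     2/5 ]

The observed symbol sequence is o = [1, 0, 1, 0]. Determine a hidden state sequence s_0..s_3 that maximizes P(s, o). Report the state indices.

path = [2, 1, 2, 1]

t=0: δ = [1.000e-01, 1.000e-01, 9.000e-02]  (obs o_0=1)
t=1: δ = [9.000e-03, 1.800e-02, 1.500e-02]  ψ = [0, 2, 1]  (obs o_1=0)
t=2: δ = [2.250e-03, 1.500e-03, 2.700e-03]  ψ = [2, 2, 1]  (obs o_2=1)
t=3: δ = [2.430e-04, 5.400e-04, 2.250e-04]  ψ = [2, 2, 1]  (obs o_3=0)
backtrack: best end state = 1; path = [2, 1, 2, 1]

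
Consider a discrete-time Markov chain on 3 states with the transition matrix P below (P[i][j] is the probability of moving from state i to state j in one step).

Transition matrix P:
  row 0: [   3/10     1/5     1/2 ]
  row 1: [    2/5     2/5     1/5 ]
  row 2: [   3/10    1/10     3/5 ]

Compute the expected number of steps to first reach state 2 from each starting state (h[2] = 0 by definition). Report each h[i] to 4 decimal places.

h = [2.3529, 3.2353, 0.0000]

First-step conditioning: h[2] = 0; for i ≠ 2, h[i] = 1 + Σ_k P[i][k]·h[k].
  h[0] = 1 + 3/10·h[0] + 1/5·h[1]
  h[1] = 1 + 2/5·h[0] + 2/5·h[1]
Solving the 2×2 linear system over states ≠ 2 gives exactly h = [40/17, 55/17, 0] (h[2] = 0 is the target).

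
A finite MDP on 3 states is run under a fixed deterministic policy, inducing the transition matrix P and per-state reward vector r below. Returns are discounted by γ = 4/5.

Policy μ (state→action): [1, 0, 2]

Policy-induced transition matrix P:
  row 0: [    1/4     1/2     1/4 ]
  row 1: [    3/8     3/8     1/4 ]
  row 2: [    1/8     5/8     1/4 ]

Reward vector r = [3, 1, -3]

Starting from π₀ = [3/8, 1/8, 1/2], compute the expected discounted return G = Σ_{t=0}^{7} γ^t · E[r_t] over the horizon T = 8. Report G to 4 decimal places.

t=0: π = [0.3750, 0.1250, 0.5000], E[r] = -0.2500, γ^t·E[r] = -0.250000, running G = -0.250000
t=1: π = [0.2031, 0.5469, 0.2500], E[r] = 0.4063, γ^t·E[r] = 0.325000, running G = 0.075000
t=2: π = [0.2871, 0.4629, 0.2500], E[r] = 0.5742, γ^t·E[r] = 0.367500, running G = 0.442500
t=3: π = [0.2766, 0.4734, 0.2500], E[r] = 0.5532, γ^t·E[r] = 0.283250, running G = 0.725750
t=4: π = [0.2779, 0.4721, 0.2500], E[r] = 0.5558, γ^t·E[r] = 0.227675, running G = 0.953425
t=5: π = [0.2778, 0.4722, 0.2500], E[r] = 0.5555, γ^t·E[r] = 0.182033, running G = 1.135458
t=6: π = [0.2778, 0.4722, 0.2500], E[r] = 0.5556, γ^t·E[r] = 0.145637, running G = 1.281094
t=7: π = [0.2778, 0.4722, 0.2500], E[r] = 0.5556, γ^t·E[r] = 0.116508, running G = 1.397603

G = 1.3976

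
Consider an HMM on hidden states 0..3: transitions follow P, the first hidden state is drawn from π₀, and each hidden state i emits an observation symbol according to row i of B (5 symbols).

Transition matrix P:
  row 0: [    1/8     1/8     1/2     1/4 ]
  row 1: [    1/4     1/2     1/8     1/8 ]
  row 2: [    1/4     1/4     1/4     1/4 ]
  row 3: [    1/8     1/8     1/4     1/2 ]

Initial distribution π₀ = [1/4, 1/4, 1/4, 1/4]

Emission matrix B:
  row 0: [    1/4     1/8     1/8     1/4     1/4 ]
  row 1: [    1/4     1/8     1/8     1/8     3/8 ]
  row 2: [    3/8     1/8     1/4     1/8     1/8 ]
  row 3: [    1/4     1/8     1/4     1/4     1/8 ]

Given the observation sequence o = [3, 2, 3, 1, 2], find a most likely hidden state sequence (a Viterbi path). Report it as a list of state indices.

t=0: δ = [6.250e-02, 3.125e-02, 3.125e-02, 6.250e-02]  (obs o_0=3)
t=1: δ = [9.766e-04, 1.953e-03, 7.812e-03, 7.812e-03]  ψ = [0, 1, 0, 3]  (obs o_1=2)
t=2: δ = [4.883e-04, 2.441e-04, 2.441e-04, 9.766e-04]  ψ = [2, 2, 2, 3]  (obs o_2=3)
t=3: δ = [1.526e-05, 1.526e-05, 3.052e-05, 6.104e-05]  ψ = [3, 1, 0, 3]  (obs o_3=1)
t=4: δ = [9.537e-07, 9.537e-07, 3.815e-06, 7.629e-06]  ψ = [2, 1, 3, 3]  (obs o_4=2)
backtrack: best end state = 3; path = [3, 3, 3, 3, 3]

path = [3, 3, 3, 3, 3]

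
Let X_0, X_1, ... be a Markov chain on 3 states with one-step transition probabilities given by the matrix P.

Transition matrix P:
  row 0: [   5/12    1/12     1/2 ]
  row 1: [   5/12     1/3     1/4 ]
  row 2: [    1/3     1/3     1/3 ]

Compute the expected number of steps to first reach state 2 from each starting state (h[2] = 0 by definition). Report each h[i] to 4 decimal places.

First-step conditioning: h[2] = 0; for i ≠ 2, h[i] = 1 + Σ_k P[i][k]·h[k].
  h[0] = 1 + 5/12·h[0] + 1/12·h[1]
  h[1] = 1 + 5/12·h[0] + 1/3·h[1]
Solving the 2×2 linear system over states ≠ 2 gives exactly h = [36/17, 48/17, 0] (h[2] = 0 is the target).

h = [2.1176, 2.8235, 0.0000]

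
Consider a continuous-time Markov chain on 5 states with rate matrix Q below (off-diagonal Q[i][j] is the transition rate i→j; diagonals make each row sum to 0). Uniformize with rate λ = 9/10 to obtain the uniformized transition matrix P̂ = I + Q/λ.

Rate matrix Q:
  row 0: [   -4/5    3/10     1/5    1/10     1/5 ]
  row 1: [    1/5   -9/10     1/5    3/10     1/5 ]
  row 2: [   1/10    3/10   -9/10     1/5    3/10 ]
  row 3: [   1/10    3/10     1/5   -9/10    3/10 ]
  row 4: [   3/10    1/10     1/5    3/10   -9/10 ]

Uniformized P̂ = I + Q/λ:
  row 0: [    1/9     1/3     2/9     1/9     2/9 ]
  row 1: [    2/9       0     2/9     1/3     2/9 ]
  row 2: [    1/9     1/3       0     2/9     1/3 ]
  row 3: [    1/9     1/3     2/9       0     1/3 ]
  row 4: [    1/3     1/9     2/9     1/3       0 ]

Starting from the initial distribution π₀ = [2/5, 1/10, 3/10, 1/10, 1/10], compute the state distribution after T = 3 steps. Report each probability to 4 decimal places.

t=0: π = [0.4000, 0.1000, 0.3000, 0.1000, 0.1000]
t=1: π = [0.1444, 0.2778, 0.1556, 0.1778, 0.2444]
t=2: π = [0.1963, 0.1864, 0.1877, 0.2247, 0.2049]
t=3: π = [0.1774, 0.2257, 0.1805, 0.1940, 0.2225]

π = [0.1774, 0.2257, 0.1805, 0.1940, 0.2225]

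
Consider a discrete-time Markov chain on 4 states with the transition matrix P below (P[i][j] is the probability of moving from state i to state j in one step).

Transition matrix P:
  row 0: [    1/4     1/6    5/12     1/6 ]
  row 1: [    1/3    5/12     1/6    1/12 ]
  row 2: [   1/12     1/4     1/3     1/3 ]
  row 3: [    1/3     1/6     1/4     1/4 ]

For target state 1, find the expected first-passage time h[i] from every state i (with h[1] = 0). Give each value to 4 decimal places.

h = [5.1130, 0.0000, 4.7304, 5.1826]

First-step conditioning: h[1] = 0; for i ≠ 1, h[i] = 1 + Σ_k P[i][k]·h[k].
  h[0] = 1 + 1/4·h[0] + 5/12·h[2] + 1/6·h[3]
  h[2] = 1 + 1/12·h[0] + 1/3·h[2] + 1/3·h[3]
  h[3] = 1 + 1/3·h[0] + 1/4·h[2] + 1/4·h[3]
Solving the 3×3 linear system over states ≠ 1 gives exactly h = [588/115, 0, 544/115, 596/115] (h[1] = 0 is the target).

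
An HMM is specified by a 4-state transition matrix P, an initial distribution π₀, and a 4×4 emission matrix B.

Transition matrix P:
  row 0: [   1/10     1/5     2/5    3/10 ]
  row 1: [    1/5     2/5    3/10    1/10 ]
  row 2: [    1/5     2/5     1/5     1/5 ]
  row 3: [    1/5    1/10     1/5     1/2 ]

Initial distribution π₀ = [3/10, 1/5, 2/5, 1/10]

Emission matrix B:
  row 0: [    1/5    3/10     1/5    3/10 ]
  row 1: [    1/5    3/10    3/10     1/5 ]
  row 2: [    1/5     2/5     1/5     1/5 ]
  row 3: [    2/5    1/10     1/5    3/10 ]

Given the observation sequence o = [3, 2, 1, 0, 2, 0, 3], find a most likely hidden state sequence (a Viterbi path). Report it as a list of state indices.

t=0: δ = [9.000e-02, 4.000e-02, 8.000e-02, 3.000e-02]  (obs o_0=3)
t=1: δ = [3.200e-03, 9.600e-03, 7.200e-03, 5.400e-03]  ψ = [2, 2, 0, 0]  (obs o_1=2)
t=2: δ = [5.760e-04, 1.152e-03, 1.152e-03, 2.700e-04]  ψ = [1, 1, 1, 3]  (obs o_2=1)
t=3: δ = [4.608e-05, 9.216e-05, 6.912e-05, 9.216e-05]  ψ = [1, 1, 1, 2]  (obs o_3=0)
t=4: δ = [3.686e-06, 1.106e-05, 5.530e-06, 9.216e-06]  ψ = [1, 1, 1, 3]  (obs o_4=2)
t=5: δ = [4.424e-07, 8.847e-07, 6.636e-07, 1.843e-06]  ψ = [1, 1, 1, 3]  (obs o_5=0)
t=6: δ = [1.106e-07, 7.078e-08, 7.373e-08, 2.765e-07]  ψ = [3, 1, 3, 3]  (obs o_6=3)
backtrack: best end state = 3; path = [2, 1, 2, 3, 3, 3, 3]

path = [2, 1, 2, 3, 3, 3, 3]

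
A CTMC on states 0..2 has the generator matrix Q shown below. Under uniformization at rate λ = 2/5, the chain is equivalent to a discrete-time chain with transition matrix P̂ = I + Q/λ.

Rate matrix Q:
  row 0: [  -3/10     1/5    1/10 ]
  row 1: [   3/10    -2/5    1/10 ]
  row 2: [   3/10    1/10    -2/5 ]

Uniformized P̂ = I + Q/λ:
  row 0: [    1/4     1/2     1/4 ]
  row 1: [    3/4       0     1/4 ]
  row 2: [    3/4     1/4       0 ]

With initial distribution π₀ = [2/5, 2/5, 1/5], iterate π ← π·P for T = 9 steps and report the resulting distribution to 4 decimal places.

π = [0.5002, 0.2998, 0.2000]

t=0: π = [0.4000, 0.4000, 0.2000]
t=1: π = [0.5500, 0.2500, 0.2000]
t=2: π = [0.4750, 0.3250, 0.2000]
t=3: π = [0.5125, 0.2875, 0.2000]
t=4: π = [0.4938, 0.3063, 0.2000]
t=5: π = [0.5031, 0.2969, 0.2000]
t=6: π = [0.4984, 0.3016, 0.2000]
t=7: π = [0.5008, 0.2992, 0.2000]
t=8: π = [0.4996, 0.3004, 0.2000]
t=9: π = [0.5002, 0.2998, 0.2000]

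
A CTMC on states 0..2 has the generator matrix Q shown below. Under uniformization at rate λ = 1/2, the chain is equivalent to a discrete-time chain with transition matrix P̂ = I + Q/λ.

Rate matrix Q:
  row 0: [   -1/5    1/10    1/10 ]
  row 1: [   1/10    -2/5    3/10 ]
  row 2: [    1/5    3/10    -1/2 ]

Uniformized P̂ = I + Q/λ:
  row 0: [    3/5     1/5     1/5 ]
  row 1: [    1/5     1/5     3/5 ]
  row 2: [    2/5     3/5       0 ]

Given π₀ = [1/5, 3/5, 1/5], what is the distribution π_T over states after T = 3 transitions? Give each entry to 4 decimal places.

t=0: π = [0.2000, 0.6000, 0.2000]
t=1: π = [0.3200, 0.2800, 0.4000]
t=2: π = [0.4080, 0.3600, 0.2320]
t=3: π = [0.4096, 0.2928, 0.2976]

π = [0.4096, 0.2928, 0.2976]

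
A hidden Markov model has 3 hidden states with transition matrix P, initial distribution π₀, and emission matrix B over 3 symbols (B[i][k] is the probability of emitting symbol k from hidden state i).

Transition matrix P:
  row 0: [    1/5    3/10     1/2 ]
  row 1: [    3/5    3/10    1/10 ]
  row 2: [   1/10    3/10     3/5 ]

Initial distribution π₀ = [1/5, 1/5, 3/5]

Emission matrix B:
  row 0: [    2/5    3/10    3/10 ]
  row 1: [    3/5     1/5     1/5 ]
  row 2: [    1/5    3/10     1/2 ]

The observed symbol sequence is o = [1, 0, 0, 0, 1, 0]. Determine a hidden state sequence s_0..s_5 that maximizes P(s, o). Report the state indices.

t=0: δ = [6.000e-02, 4.000e-02, 1.800e-01]  (obs o_0=1)
t=1: δ = [9.600e-03, 3.240e-02, 2.160e-02]  ψ = [1, 2, 2]  (obs o_1=0)
t=2: δ = [7.776e-03, 5.832e-03, 2.592e-03]  ψ = [1, 1, 2]  (obs o_2=0)
t=3: δ = [1.400e-03, 1.400e-03, 7.776e-04]  ψ = [1, 0, 0]  (obs o_3=0)
t=4: δ = [2.519e-04, 8.398e-05, 2.100e-04]  ψ = [1, 0, 0]  (obs o_4=1)
t=5: δ = [2.016e-05, 4.535e-05, 2.519e-05]  ψ = [0, 0, 0]  (obs o_5=0)
backtrack: best end state = 1; path = [2, 1, 0, 1, 0, 1]

path = [2, 1, 0, 1, 0, 1]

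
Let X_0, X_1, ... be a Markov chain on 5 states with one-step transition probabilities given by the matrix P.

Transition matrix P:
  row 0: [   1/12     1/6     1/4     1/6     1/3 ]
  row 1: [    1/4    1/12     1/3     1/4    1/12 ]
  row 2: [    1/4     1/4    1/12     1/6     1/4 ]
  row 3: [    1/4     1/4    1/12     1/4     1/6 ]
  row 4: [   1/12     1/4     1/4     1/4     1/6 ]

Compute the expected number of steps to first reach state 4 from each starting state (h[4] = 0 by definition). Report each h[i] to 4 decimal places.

h = [4.2099, 5.2714, 4.5864, 5.0034, 0.0000]

First-step conditioning: h[4] = 0; for i ≠ 4, h[i] = 1 + Σ_k P[i][k]·h[k].
  h[0] = 1 + 1/12·h[0] + 1/6·h[1] + 1/4·h[2] + 1/6·h[3]
  h[1] = 1 + 1/4·h[0] + 1/12·h[1] + 1/3·h[2] + 1/4·h[3]
  h[2] = 1 + 1/4·h[0] + 1/4·h[1] + 1/12·h[2] + 1/6·h[3]
  h[3] = 1 + 1/4·h[0] + 1/4·h[1] + 1/12·h[2] + 1/4·h[3]
Solving the 4×4 linear system over states ≠ 4 gives exactly h = [23748/5641, 29736/5641, 25872/5641, 28224/5641, 0] (h[4] = 0 is the target).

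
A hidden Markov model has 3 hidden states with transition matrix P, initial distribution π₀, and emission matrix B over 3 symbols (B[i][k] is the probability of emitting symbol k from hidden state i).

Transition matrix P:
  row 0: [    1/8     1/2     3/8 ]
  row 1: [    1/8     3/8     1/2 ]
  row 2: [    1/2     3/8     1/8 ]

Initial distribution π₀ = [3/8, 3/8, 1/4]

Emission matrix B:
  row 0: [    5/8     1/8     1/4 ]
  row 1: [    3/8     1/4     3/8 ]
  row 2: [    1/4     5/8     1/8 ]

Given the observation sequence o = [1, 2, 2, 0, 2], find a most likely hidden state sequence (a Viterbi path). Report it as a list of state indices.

t=0: δ = [4.688e-02, 9.375e-02, 1.562e-01]  (obs o_0=1)
t=1: δ = [1.953e-02, 2.197e-02, 5.859e-03]  ψ = [2, 2, 1]  (obs o_1=2)
t=2: δ = [7.324e-04, 3.662e-03, 1.373e-03]  ψ = [2, 0, 1]  (obs o_2=2)
t=3: δ = [4.292e-04, 5.150e-04, 4.578e-04]  ψ = [2, 1, 1]  (obs o_3=0)
t=4: δ = [5.722e-05, 8.047e-05, 3.219e-05]  ψ = [2, 0, 1]  (obs o_4=2)
backtrack: best end state = 1; path = [2, 1, 2, 0, 1]

path = [2, 1, 2, 0, 1]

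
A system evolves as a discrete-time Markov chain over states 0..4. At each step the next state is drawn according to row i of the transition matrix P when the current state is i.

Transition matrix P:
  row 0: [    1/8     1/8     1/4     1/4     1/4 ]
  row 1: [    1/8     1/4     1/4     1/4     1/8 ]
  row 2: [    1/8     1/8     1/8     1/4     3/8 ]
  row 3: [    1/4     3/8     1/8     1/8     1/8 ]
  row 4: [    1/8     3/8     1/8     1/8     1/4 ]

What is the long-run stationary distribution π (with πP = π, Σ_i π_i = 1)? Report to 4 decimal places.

Balance equations π_j = Σ_i π_i·P[i][j]:
  π_0 = 1/8·π_0 + 1/8·π_1 + 1/8·π_2 + 1/4·π_3 + 1/8·π_4
  π_1 = 1/8·π_0 + 1/4·π_1 + 1/8·π_2 + 3/8·π_3 + 3/8·π_4
  π_2 = 1/4·π_0 + 1/4·π_1 + 1/8·π_2 + 1/8·π_3 + 1/8·π_4
  π_3 = 1/4·π_0 + 1/4·π_1 + 1/4·π_2 + 1/8·π_3 + 1/8·π_4
  normalize: π_0 + π_1 + π_2 + π_3 + π_4 = 1
Solving the linear system gives exactly π = [700/4673, 1219/4673, 824/4673, 927/4673, 1003/4673].

π = [0.1498, 0.2609, 0.1763, 0.1984, 0.2146]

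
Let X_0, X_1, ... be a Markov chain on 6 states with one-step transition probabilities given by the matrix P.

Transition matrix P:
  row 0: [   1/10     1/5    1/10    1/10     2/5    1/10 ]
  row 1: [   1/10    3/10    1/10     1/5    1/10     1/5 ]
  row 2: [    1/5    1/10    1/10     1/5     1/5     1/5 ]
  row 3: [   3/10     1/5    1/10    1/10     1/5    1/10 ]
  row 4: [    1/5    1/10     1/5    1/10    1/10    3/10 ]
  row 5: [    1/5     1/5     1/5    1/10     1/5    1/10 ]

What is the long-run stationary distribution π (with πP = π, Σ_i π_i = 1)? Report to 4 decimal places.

π = [0.1770, 0.1851, 0.1369, 0.1322, 0.1972, 0.1716]

Balance equations π_j = Σ_i π_i·P[i][j]:
  π_0 = 1/10·π_0 + 1/10·π_1 + 1/5·π_2 + 3/10·π_3 + 1/5·π_4 + 1/5·π_5
  π_1 = 1/5·π_0 + 3/10·π_1 + 1/10·π_2 + 1/5·π_3 + 1/10·π_4 + 1/5·π_5
  π_2 = 1/10·π_0 + 1/10·π_1 + 1/10·π_2 + 1/10·π_3 + 1/5·π_4 + 1/5·π_5
  π_3 = 1/10·π_0 + 1/5·π_1 + 1/5·π_2 + 1/10·π_3 + 1/10·π_4 + 1/10·π_5
  π_4 = 2/5·π_0 + 1/10·π_1 + 1/5·π_2 + 1/5·π_3 + 1/10·π_4 + 1/5·π_5
  normalize: π_0 + π_1 + π_2 + π_3 + π_4 + π_5 = 1
Solving the linear system gives exactly π = [10472/59161, 10951/59161, 8098/59161, 7821/59161, 11665/59161, 10154/59161].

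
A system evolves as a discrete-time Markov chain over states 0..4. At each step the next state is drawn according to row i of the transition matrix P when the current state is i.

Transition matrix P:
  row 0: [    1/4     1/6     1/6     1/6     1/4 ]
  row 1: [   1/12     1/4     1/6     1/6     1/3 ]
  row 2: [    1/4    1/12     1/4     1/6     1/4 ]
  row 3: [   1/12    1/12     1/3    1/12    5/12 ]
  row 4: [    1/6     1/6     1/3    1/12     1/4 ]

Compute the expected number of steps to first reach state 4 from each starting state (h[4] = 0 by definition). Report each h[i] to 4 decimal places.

First-step conditioning: h[4] = 0; for i ≠ 4, h[i] = 1 + Σ_k P[i][k]·h[k].
  h[0] = 1 + 1/4·h[0] + 1/6·h[1] + 1/6·h[2] + 1/6·h[3]
  h[1] = 1 + 1/12·h[0] + 1/4·h[1] + 1/6·h[2] + 1/6·h[3]
  h[2] = 1 + 1/4·h[0] + 1/12·h[1] + 1/4·h[2] + 1/6·h[3]
  h[3] = 1 + 1/12·h[0] + 1/12·h[1] + 1/3·h[2] + 1/12·h[3]
Solving the 4×4 linear system over states ≠ 4 gives exactly h = [18876/5437, 17160/5437, 19032/5437, 16128/5437, 0] (h[4] = 0 is the target).

h = [3.4718, 3.1562, 3.5005, 2.9663, 0.0000]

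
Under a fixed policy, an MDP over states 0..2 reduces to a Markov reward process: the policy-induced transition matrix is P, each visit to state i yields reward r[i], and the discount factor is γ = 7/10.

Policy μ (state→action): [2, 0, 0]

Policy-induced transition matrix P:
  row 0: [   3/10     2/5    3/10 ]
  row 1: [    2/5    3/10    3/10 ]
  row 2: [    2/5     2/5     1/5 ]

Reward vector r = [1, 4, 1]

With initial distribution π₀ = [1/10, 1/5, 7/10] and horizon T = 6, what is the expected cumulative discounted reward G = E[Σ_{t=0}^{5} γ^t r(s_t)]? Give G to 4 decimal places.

G = 5.6909

t=0: π = [0.1000, 0.2000, 0.7000], E[r] = 1.6000, γ^t·E[r] = 1.600000, running G = 1.600000
t=1: π = [0.3900, 0.3800, 0.2300], E[r] = 2.1400, γ^t·E[r] = 1.498000, running G = 3.098000
t=2: π = [0.3610, 0.3620, 0.2770], E[r] = 2.0860, γ^t·E[r] = 1.022140, running G = 4.120140
t=3: π = [0.3639, 0.3638, 0.2723], E[r] = 2.0914, γ^t·E[r] = 0.717350, running G = 4.837490
t=4: π = [0.3636, 0.3636, 0.2728], E[r] = 2.0909, γ^t·E[r] = 0.502015, running G = 5.339506
t=5: π = [0.3636, 0.3636, 0.2727], E[r] = 2.0909, γ^t·E[r] = 0.351420, running G = 5.690926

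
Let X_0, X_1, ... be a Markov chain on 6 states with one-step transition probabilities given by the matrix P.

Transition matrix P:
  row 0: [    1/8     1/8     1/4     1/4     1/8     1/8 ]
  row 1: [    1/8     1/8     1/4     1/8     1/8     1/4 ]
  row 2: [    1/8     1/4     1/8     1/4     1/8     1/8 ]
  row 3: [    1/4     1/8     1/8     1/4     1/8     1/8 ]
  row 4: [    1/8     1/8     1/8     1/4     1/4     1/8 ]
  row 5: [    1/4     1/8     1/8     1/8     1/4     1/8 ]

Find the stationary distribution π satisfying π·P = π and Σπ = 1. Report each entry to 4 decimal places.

Balance equations π_j = Σ_i π_i·P[i][j]:
  π_0 = 1/8·π_0 + 1/8·π_1 + 1/8·π_2 + 1/4·π_3 + 1/8·π_4 + 1/4·π_5
  π_1 = 1/8·π_0 + 1/8·π_1 + 1/4·π_2 + 1/8·π_3 + 1/8·π_4 + 1/8·π_5
  π_2 = 1/4·π_0 + 1/4·π_1 + 1/8·π_2 + 1/8·π_3 + 1/8·π_4 + 1/8·π_5
  π_3 = 1/4·π_0 + 1/8·π_1 + 1/4·π_2 + 1/4·π_3 + 1/4·π_4 + 1/8·π_5
  π_4 = 1/8·π_0 + 1/8·π_1 + 1/8·π_2 + 1/8·π_3 + 1/4·π_4 + 1/4·π_5
  normalize: π_0 + π_1 + π_2 + π_3 + π_4 + π_5 = 1
Solving the linear system gives exactly π = [5472/32257, 4695/32257, 5303/32257, 6900/32257, 5268/32257, 4619/32257].

π = [0.1696, 0.1455, 0.1644, 0.2139, 0.1633, 0.1432]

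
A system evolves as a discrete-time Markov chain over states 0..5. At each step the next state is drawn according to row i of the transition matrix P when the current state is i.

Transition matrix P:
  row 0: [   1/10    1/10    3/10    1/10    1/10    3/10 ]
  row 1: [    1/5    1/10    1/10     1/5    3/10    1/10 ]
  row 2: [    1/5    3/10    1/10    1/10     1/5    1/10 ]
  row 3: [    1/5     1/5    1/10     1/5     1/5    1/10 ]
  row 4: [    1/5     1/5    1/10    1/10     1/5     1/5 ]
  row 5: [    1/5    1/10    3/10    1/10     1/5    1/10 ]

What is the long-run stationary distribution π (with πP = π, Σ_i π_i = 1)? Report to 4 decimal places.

Balance equations π_j = Σ_i π_i·P[i][j]:
  π_0 = 1/10·π_0 + 1/5·π_1 + 1/5·π_2 + 1/5·π_3 + 1/5·π_4 + 1/5·π_5
  π_1 = 1/10·π_0 + 1/10·π_1 + 3/10·π_2 + 1/5·π_3 + 1/5·π_4 + 1/10·π_5
  π_2 = 3/10·π_0 + 1/10·π_1 + 1/10·π_2 + 1/10·π_3 + 1/10·π_4 + 3/10·π_5
  π_3 = 1/10·π_0 + 1/5·π_1 + 1/10·π_2 + 1/5·π_3 + 1/10·π_4 + 1/10·π_5
  π_4 = 1/10·π_0 + 3/10·π_1 + 1/5·π_2 + 1/5·π_3 + 1/5·π_4 + 1/5·π_5
  normalize: π_0 + π_1 + π_2 + π_3 + π_4 + π_5 = 1
Solving the linear system gives exactly π = [2/11, 5035/30272, 1845/11008, 3923/30272, 12015/60544, 18915/121088].

π = [0.1818, 0.1663, 0.1676, 0.1296, 0.1985, 0.1562]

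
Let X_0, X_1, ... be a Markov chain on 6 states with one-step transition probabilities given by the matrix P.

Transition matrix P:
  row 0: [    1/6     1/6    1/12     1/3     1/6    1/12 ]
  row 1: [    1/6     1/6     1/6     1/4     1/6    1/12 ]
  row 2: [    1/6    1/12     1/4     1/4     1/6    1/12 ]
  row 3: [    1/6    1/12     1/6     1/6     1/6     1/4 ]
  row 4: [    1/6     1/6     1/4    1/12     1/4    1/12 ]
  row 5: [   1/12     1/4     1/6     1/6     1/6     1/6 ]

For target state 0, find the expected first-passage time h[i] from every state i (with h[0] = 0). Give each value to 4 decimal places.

h = [0.0000, 6.4035, 6.4035, 6.4918, 6.3874, 6.9776]

First-step conditioning: h[0] = 0; for i ≠ 0, h[i] = 1 + Σ_k P[i][k]·h[k].
  h[1] = 1 + 1/6·h[1] + 1/6·h[2] + 1/4·h[3] + 1/6·h[4] + 1/12·h[5]
  h[2] = 1 + 1/12·h[1] + 1/4·h[2] + 1/4·h[3] + 1/6·h[4] + 1/12·h[5]
  h[3] = 1 + 1/12·h[1] + 1/6·h[2] + 1/6·h[3] + 1/6·h[4] + 1/4·h[5]
  h[4] = 1 + 1/6·h[1] + 1/4·h[2] + 1/12·h[3] + 1/4·h[4] + 1/12·h[5]
  h[5] = 1 + 1/4·h[1] + 1/6·h[2] + 1/6·h[3] + 1/6·h[4] + 1/6·h[5]
Solving the 5×5 linear system over states ≠ 0 gives exactly h = [0, 19140/2989, 19140/2989, 396/61, 19092/2989, 20856/2989] (h[0] = 0 is the target).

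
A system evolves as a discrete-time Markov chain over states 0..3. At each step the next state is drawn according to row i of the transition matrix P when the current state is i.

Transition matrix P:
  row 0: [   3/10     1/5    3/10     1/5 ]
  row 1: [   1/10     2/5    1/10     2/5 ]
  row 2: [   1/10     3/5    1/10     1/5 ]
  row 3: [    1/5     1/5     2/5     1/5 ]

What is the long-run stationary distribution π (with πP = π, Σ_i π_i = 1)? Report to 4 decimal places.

Balance equations π_j = Σ_i π_i·P[i][j]:
  π_0 = 3/10·π_0 + 1/10·π_1 + 1/10·π_2 + 1/5·π_3
  π_1 = 1/5·π_0 + 2/5·π_1 + 3/5·π_2 + 1/5·π_3
  π_2 = 3/10·π_0 + 1/10·π_1 + 1/10·π_2 + 2/5·π_3
  normalize: π_0 + π_1 + π_2 + π_3 = 1
Solving the linear system gives exactly π = [41/258, 46/129, 55/258, 35/129].

π = [0.1589, 0.3566, 0.2132, 0.2713]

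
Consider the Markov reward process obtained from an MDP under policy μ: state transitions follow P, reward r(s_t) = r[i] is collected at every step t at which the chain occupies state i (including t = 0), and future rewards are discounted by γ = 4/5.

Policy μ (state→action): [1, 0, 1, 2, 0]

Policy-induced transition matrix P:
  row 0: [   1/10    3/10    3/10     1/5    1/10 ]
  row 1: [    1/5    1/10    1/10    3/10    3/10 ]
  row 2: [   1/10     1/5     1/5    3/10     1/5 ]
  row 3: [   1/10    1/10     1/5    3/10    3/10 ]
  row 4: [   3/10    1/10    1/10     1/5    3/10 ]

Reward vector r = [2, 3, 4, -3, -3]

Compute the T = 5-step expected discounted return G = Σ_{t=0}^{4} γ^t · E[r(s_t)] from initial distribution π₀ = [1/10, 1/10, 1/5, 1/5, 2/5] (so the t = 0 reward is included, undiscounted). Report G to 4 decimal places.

t=0: π = [0.1000, 0.1000, 0.2000, 0.2000, 0.4000], E[r] = -0.5000, γ^t·E[r] = -0.500000, running G = -0.500000
t=1: π = [0.1900, 0.1400, 0.1600, 0.2500, 0.2600], E[r] = -0.0900, γ^t·E[r] = -0.072000, running G = -0.572000
t=2: π = [0.1660, 0.1540, 0.1790, 0.2550, 0.2460], E[r] = 0.0070, γ^t·E[r] = 0.004480, running G = -0.567520
t=3: π = [0.1646, 0.1511, 0.1766, 0.2588, 0.2489], E[r] = -0.0342, γ^t·E[r] = -0.017510, running G = -0.585030
t=4: π = [0.1649, 0.1506, 0.1765, 0.2587, 0.2494], E[r] = -0.0369, γ^t·E[r] = -0.015094, running G = -0.600124

G = -0.6001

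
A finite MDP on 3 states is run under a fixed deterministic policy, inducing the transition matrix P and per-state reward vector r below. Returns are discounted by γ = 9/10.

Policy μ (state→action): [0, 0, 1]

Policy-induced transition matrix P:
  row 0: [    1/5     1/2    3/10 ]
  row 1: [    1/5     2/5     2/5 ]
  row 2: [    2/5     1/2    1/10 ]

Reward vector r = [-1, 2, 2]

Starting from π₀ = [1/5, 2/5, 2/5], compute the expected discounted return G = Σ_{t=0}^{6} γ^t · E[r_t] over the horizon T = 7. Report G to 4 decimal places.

t=0: π = [0.2000, 0.4000, 0.4000], E[r] = 1.4000, γ^t·E[r] = 1.400000, running G = 1.400000
t=1: π = [0.2800, 0.4600, 0.2600], E[r] = 1.1600, γ^t·E[r] = 1.044000, running G = 2.444000
t=2: π = [0.2520, 0.4540, 0.2940], E[r] = 1.2440, γ^t·E[r] = 1.007640, running G = 3.451640
t=3: π = [0.2588, 0.4546, 0.2866], E[r] = 1.2236, γ^t·E[r] = 0.892004, running G = 4.343644
t=4: π = [0.2573, 0.4545, 0.2881], E[r] = 1.2280, γ^t·E[r] = 0.805717, running G = 5.149361
t=5: π = [0.2576, 0.4545, 0.2878], E[r] = 1.2271, γ^t·E[r] = 0.724600, running G = 5.873961
t=6: π = [0.2576, 0.4545, 0.2879], E[r] = 1.2273, γ^t·E[r] = 0.652240, running G = 6.526201

G = 6.5262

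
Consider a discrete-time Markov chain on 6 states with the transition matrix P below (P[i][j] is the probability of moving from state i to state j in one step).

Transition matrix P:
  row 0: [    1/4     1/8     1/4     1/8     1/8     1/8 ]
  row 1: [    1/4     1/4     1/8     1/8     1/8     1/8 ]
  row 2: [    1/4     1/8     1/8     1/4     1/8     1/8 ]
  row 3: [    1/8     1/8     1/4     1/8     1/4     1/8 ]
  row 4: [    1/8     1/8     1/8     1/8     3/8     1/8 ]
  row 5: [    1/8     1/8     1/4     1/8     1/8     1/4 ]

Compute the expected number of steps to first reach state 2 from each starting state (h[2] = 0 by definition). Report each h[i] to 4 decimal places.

h = [4.7914, 5.4759, 0.0000, 4.8913, 5.5900, 4.7914]

First-step conditioning: h[2] = 0; for i ≠ 2, h[i] = 1 + Σ_k P[i][k]·h[k].
  h[0] = 1 + 1/4·h[0] + 1/8·h[1] + 1/8·h[3] + 1/8·h[4] + 1/8·h[5]
  h[1] = 1 + 1/4·h[0] + 1/4·h[1] + 1/8·h[3] + 1/8·h[4] + 1/8·h[5]
  h[3] = 1 + 1/8·h[0] + 1/8·h[1] + 1/8·h[3] + 1/4·h[4] + 1/8·h[5]
  h[4] = 1 + 1/8·h[0] + 1/8·h[1] + 1/8·h[3] + 3/8·h[4] + 1/8·h[5]
  h[5] = 1 + 1/8·h[0] + 1/8·h[1] + 1/8·h[3] + 1/8·h[4] + 1/4·h[5]
Solving the 5×5 linear system over states ≠ 2 gives exactly h = [896/187, 1024/187, 0, 2744/561, 3136/561, 896/187] (h[2] = 0 is the target).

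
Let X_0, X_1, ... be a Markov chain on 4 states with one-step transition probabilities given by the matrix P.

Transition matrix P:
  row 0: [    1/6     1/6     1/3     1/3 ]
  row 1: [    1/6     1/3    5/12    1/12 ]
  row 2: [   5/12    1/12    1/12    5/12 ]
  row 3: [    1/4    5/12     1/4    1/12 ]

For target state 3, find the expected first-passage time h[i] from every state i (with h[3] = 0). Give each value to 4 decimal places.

h = [3.1901, 4.1197, 2.9155, 0.0000]

First-step conditioning: h[3] = 0; for i ≠ 3, h[i] = 1 + Σ_k P[i][k]·h[k].
  h[0] = 1 + 1/6·h[0] + 1/6·h[1] + 1/3·h[2]
  h[1] = 1 + 1/6·h[0] + 1/3·h[1] + 5/12·h[2]
  h[2] = 1 + 5/12·h[0] + 1/12·h[1] + 1/12·h[2]
Solving the 3×3 linear system over states ≠ 3 gives exactly h = [453/142, 585/142, 207/71, 0] (h[3] = 0 is the target).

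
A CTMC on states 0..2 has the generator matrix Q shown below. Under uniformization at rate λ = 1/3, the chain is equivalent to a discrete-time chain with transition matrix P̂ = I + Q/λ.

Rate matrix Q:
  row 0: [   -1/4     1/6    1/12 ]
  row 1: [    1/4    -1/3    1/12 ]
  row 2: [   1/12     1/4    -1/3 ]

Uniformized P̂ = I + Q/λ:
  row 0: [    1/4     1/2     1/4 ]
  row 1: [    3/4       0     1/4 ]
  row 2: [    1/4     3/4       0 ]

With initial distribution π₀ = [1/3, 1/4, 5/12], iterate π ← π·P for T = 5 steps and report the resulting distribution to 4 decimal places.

π = [0.4233, 0.3769, 0.1998]

t=0: π = [0.3333, 0.2500, 0.4167]
t=1: π = [0.3750, 0.4792, 0.1458]
t=2: π = [0.4896, 0.2969, 0.2135]
t=3: π = [0.3984, 0.4049, 0.1966]
t=4: π = [0.4525, 0.3467, 0.2008]
t=5: π = [0.4233, 0.3769, 0.1998]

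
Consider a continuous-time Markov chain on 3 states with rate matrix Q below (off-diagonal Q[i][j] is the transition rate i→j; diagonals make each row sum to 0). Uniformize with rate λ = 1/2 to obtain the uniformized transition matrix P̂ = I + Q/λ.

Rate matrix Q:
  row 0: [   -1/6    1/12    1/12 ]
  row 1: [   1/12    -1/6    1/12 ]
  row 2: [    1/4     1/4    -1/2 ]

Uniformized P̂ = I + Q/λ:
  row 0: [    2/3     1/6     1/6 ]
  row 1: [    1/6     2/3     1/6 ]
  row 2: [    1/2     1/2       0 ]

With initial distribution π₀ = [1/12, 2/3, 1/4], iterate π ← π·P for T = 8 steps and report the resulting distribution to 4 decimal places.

π = [0.4274, 0.4297, 0.1429]

t=0: π = [0.0833, 0.6667, 0.2500]
t=1: π = [0.2917, 0.5833, 0.1250]
t=2: π = [0.3542, 0.5000, 0.1458]
t=3: π = [0.3924, 0.4653, 0.1424]
t=4: π = [0.4103, 0.4468, 0.1429]
t=5: π = [0.4195, 0.4377, 0.1428]
t=6: π = [0.4240, 0.4331, 0.1429]
t=7: π = [0.4263, 0.4309, 0.1429]
t=8: π = [0.4274, 0.4297, 0.1429]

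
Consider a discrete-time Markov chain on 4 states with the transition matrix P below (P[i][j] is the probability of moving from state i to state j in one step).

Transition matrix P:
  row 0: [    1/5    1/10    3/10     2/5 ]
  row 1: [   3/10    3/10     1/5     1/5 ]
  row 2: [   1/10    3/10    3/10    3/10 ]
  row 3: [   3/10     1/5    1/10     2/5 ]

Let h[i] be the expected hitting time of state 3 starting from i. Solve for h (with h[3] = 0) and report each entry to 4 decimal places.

First-step conditioning: h[3] = 0; for i ≠ 3, h[i] = 1 + Σ_k P[i][k]·h[k].
  h[0] = 1 + 1/5·h[0] + 1/10·h[1] + 3/10·h[2]
  h[1] = 1 + 3/10·h[0] + 3/10·h[1] + 1/5·h[2]
  h[2] = 1 + 1/10·h[0] + 3/10·h[1] + 3/10·h[2]
Solving the 3×3 linear system over states ≠ 3 gives exactly h = [820/273, 1010/273, 940/273, 0] (h[3] = 0 is the target).

h = [3.0037, 3.6996, 3.4432, 0.0000]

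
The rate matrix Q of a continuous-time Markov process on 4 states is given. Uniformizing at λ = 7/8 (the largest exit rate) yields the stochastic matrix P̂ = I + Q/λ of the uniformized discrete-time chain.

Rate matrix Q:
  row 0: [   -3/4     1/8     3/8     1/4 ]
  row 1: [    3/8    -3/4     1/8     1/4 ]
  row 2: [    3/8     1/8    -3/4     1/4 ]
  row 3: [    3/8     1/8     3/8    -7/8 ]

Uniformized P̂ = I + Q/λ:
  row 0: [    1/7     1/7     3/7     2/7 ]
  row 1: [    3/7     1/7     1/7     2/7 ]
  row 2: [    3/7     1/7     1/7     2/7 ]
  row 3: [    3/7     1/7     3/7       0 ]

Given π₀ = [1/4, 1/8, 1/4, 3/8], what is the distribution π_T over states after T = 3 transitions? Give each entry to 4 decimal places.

π = [0.3353, 0.1429, 0.3032, 0.2187]

t=0: π = [0.2500, 0.1250, 0.2500, 0.3750]
t=1: π = [0.3571, 0.1429, 0.3214, 0.1786]
t=2: π = [0.3265, 0.1429, 0.2959, 0.2347]
t=3: π = [0.3353, 0.1429, 0.3032, 0.2187]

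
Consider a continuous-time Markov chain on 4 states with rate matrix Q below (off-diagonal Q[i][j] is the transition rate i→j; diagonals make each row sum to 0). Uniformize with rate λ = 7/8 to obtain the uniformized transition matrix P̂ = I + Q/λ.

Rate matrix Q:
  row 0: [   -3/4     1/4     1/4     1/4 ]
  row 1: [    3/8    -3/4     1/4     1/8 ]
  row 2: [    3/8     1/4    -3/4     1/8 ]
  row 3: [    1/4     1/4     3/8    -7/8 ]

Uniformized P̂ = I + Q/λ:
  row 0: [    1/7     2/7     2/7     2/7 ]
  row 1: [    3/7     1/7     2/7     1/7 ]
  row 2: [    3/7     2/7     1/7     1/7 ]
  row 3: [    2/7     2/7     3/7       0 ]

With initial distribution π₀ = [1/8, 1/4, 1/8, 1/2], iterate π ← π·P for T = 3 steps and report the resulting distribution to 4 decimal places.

t=0: π = [0.1250, 0.2500, 0.1250, 0.5000]
t=1: π = [0.3214, 0.2500, 0.3393, 0.0893]
t=2: π = [0.3240, 0.2500, 0.2500, 0.1760]
t=3: π = [0.3109, 0.2500, 0.2751, 0.1640]

π = [0.3109, 0.2500, 0.2751, 0.1640]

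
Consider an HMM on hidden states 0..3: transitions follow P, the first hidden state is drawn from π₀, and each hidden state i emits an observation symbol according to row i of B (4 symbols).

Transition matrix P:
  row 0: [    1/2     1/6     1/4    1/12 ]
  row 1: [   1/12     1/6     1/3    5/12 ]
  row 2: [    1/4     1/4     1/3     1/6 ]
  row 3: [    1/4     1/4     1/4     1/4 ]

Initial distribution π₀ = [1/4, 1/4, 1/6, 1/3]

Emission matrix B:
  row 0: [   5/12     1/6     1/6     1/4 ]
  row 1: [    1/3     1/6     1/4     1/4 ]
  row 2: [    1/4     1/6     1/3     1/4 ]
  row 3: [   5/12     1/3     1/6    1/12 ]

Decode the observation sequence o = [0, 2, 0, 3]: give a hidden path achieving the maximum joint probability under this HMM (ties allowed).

path = [0, 0, 0, 0]

t=0: δ = [1.042e-01, 8.333e-02, 4.167e-02, 1.389e-01]  (obs o_0=0)
t=1: δ = [8.681e-03, 8.681e-03, 1.157e-02, 5.787e-03]  ψ = [0, 3, 3, 1]  (obs o_1=2)
t=2: δ = [1.808e-03, 9.645e-04, 9.645e-04, 1.507e-03]  ψ = [0, 2, 2, 1]  (obs o_2=0)
t=3: δ = [2.261e-04, 9.419e-05, 1.130e-04, 3.349e-05]  ψ = [0, 3, 0, 1]  (obs o_3=3)
backtrack: best end state = 0; path = [0, 0, 0, 0]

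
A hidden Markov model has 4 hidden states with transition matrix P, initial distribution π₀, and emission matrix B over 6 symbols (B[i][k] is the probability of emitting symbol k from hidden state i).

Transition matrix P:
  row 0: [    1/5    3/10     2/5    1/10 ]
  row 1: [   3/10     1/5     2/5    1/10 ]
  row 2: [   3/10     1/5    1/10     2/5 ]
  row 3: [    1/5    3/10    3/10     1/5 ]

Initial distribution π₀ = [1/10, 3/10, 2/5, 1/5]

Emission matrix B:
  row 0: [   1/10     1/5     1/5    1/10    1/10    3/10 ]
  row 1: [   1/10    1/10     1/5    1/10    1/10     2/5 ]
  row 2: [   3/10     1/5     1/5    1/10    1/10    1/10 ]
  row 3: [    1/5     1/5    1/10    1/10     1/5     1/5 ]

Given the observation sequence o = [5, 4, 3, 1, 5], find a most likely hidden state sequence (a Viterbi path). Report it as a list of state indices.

path = [1, 0, 2, 3, 1]

t=0: δ = [3.000e-02, 1.200e-01, 4.000e-02, 4.000e-02]  (obs o_0=5)
t=1: δ = [3.600e-03, 2.400e-03, 4.800e-03, 3.200e-03]  ψ = [1, 1, 1, 2]  (obs o_1=4)
t=2: δ = [1.440e-04, 1.080e-04, 1.440e-04, 1.920e-04]  ψ = [2, 0, 0, 2]  (obs o_2=3)
t=3: δ = [8.640e-06, 5.760e-06, 1.152e-05, 1.152e-05]  ψ = [2, 3, 0, 2]  (obs o_3=1)
t=4: δ = [1.037e-06, 1.382e-06, 3.456e-07, 9.216e-07]  ψ = [2, 3, 0, 2]  (obs o_4=5)
backtrack: best end state = 1; path = [1, 0, 2, 3, 1]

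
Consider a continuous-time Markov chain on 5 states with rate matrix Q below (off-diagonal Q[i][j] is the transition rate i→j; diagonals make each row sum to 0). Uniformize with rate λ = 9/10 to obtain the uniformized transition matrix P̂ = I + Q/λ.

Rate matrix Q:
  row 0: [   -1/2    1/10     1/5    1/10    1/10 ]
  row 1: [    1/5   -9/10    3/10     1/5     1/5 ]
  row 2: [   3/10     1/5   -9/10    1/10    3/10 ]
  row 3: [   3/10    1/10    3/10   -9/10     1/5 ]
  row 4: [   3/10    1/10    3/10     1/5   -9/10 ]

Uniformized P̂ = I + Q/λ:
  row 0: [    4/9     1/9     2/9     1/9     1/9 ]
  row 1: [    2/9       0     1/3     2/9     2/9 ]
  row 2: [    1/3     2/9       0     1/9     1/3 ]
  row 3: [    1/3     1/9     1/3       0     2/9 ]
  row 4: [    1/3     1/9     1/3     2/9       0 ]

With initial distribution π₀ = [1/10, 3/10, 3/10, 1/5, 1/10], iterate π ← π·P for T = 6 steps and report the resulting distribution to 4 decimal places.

π = [0.3597, 0.1220, 0.2201, 0.1292, 0.1691]

t=0: π = [0.1000, 0.3000, 0.3000, 0.2000, 0.1000]
t=1: π = [0.3111, 0.1111, 0.2222, 0.1333, 0.2222]
t=2: π = [0.3556, 0.1235, 0.2247, 0.1333, 0.1630]
t=3: π = [0.3591, 0.1224, 0.2189, 0.1281, 0.1715]
t=4: π = [0.3596, 0.1218, 0.2205, 0.1295, 0.1685]
t=5: π = [0.3598, 0.1221, 0.2199, 0.1290, 0.1693]
t=6: π = [0.3597, 0.1220, 0.2201, 0.1292, 0.1691]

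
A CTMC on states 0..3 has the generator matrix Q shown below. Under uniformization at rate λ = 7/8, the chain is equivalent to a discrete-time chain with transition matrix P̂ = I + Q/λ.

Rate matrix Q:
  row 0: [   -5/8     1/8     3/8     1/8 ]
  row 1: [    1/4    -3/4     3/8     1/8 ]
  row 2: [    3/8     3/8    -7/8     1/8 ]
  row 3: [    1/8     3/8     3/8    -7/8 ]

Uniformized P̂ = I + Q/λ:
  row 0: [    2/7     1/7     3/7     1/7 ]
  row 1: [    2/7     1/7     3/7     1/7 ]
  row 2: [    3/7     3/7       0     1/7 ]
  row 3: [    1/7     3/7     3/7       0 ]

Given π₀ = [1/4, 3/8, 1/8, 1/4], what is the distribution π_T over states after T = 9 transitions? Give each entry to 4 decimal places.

t=0: π = [0.2500, 0.3750, 0.1250, 0.2500]
t=1: π = [0.2679, 0.2500, 0.3750, 0.1071]
t=2: π = [0.3240, 0.2806, 0.2679, 0.1276]
t=3: π = [0.3058, 0.2558, 0.3138, 0.1246]
t=4: π = [0.3127, 0.2681, 0.2941, 0.1251]
t=5: π = [0.3099, 0.2626, 0.3025, 0.1250]
t=6: π = [0.3111, 0.2650, 0.2989, 0.1250]
t=7: π = [0.3106, 0.2640, 0.3005, 0.1250]
t=8: π = [0.3108, 0.2644, 0.2998, 0.1250]
t=9: π = [0.3107, 0.2642, 0.3001, 0.1250]

π = [0.3107, 0.2642, 0.3001, 0.1250]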